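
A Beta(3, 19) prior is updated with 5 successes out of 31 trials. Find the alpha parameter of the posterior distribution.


In the Beta-Binomial conjugate update:
alpha_post = alpha_prior + successes
= 3 + 5
= 8

8


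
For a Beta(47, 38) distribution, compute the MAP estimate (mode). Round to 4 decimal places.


MAP = mode = (a-1)/(a+b-2)
= (47-1)/(47+38-2)
= 46/83 = 0.5542

0.5542


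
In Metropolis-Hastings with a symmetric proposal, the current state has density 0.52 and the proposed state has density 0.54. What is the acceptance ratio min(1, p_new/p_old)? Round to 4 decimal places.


Ratio = p_new / p_old = 0.54 / 0.52 = 1.0385
Acceptance = min(1, 1.0385) = 1.0

1.0


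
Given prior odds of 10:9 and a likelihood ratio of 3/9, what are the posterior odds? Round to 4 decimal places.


Posterior odds = prior odds * LR
Prior odds = 10/9 = 1.1111
LR = 3/9 = 0.3333
Posterior odds = 1.1111 * 0.3333 = 0.3704

0.3704


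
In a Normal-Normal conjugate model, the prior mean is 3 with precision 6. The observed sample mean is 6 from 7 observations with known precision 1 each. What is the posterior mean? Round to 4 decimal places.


Posterior precision = tau0 + n*tau = 6 + 7*1 = 13
Posterior mean = (tau0*mu0 + n*tau*xbar) / posterior_precision
= (6*3 + 7*1*6) / 13
= 60 / 13 = 4.6154

4.6154


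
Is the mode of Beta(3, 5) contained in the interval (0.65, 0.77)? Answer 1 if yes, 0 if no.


Mode = (a-1)/(a+b-2) = 2/6 = 0.3333
Interval: (0.65, 0.77)
Contains mode? 0

0


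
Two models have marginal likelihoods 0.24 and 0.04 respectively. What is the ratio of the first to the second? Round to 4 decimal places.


Evidence ratio = 0.24 / 0.04
= 6.0

6.0


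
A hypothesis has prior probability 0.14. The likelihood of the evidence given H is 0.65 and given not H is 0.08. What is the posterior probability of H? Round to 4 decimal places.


Using Bayes' theorem:
P(E) = 0.14 * 0.65 + 0.86 * 0.08
P(E) = 0.1598
P(H|E) = (0.14 * 0.65) / 0.1598 = 0.5695

0.5695


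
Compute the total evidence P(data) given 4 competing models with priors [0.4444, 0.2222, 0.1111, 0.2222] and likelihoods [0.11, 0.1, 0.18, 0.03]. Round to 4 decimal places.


Marginal likelihood = sum P(model_i) * P(data|model_i)
Model 1: 0.4444 * 0.11 = 0.0489
Model 2: 0.2222 * 0.1 = 0.0222
Model 3: 0.1111 * 0.18 = 0.02
Model 4: 0.2222 * 0.03 = 0.0067
Total = 0.0978

0.0978


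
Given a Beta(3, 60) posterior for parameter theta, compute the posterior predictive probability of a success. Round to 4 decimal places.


For a Beta-Bernoulli model, the predictive probability is the mean:
P(success) = 3/(3+60) = 3/63 = 0.0476

0.0476


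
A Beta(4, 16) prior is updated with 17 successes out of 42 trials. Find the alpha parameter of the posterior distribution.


In the Beta-Binomial conjugate update:
alpha_post = alpha_prior + successes
= 4 + 17
= 21

21


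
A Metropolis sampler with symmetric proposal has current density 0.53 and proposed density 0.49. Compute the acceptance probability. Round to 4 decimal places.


For symmetric proposals, acceptance = min(1, pi(x*)/pi(x))
= min(1, 0.49/0.53)
= min(1, 0.9245) = 0.9245

0.9245


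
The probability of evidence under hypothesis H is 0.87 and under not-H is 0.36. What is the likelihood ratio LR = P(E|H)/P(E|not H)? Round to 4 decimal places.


LR = 0.87 / 0.36
= 2.4167

2.4167


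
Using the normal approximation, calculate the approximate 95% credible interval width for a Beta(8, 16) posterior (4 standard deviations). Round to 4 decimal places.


Var(Beta) = 8*16/(24^2 * 25) = 0.0089
SD = 0.0943
Width ~ 4*SD = 0.3771

0.3771


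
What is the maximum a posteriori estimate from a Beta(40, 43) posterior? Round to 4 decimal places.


The MAP estimate equals the mode of the distribution.
Mode of Beta(a,b) = (a-1)/(a+b-2)
= 39/81
= 0.4815

0.4815


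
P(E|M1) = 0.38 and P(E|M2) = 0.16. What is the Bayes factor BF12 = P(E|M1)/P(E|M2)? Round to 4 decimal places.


Bayes factor BF12 = P(E|M1) / P(E|M2)
= 0.38 / 0.16
= 2.375

2.375


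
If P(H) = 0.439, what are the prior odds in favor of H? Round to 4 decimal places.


Prior odds = P(H) / (1 - P(H))
= 0.439 / 0.561
= 0.7825

0.7825


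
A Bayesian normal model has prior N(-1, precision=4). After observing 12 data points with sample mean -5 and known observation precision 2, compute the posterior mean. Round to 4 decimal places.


Posterior mean = (prior_precision * prior_mean + n * data_precision * data_mean) / (prior_precision + n * data_precision)
Numerator = 4*-1 + 12*2*-5 = -124
Denominator = 4 + 12*2 = 28
Posterior mean = -4.4286

-4.4286


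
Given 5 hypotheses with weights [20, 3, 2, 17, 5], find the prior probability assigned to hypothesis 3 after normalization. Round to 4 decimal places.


To normalize, divide each weight by the sum of all weights.
Sum = 47
Prior(H3) = 2/47 = 0.0426

0.0426


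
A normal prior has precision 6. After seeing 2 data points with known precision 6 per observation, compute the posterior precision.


In the conjugate normal model, precisions add:
tau_posterior = tau_prior + n * tau_data
= 6 + 2*6 = 18

18


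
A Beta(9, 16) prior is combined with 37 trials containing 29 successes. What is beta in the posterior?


In conjugate updating:
beta_posterior = beta_prior + (n - k)
= 16 + (37 - 29)
= 16 + 8 = 24

24


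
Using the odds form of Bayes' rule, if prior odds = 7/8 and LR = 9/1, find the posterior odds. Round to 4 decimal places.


Bayes' rule in odds form: posterior odds = prior odds * LR
= (7 * 9) / (8 * 1)
= 63/8 = 7.875

7.875


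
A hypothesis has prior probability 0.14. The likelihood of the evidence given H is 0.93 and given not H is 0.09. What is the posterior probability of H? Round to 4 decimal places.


Using Bayes' theorem:
P(E) = 0.14 * 0.93 + 0.86 * 0.09
P(E) = 0.2076
P(H|E) = (0.14 * 0.93) / 0.2076 = 0.6272

0.6272


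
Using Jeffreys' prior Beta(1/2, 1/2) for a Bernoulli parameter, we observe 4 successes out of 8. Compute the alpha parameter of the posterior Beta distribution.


Conjugate update: Beta(0.5 + k, 0.5 + n - k).
k = 4, n - k = 4
Posterior alpha = 0.5 + k = 0.5 + 4 = 4.5

4.5


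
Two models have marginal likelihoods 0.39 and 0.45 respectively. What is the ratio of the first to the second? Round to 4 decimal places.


Evidence ratio = 0.39 / 0.45
= 0.8667

0.8667


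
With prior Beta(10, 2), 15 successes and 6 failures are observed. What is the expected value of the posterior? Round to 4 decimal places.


Posterior = Beta(25, 8)
E[theta] = alpha/(alpha+beta)
= 25/33 = 0.7576

0.7576


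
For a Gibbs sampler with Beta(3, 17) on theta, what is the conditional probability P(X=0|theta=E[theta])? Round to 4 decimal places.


E[theta] = 3/(3+17) = 0.15
P(X=0|theta) = 1 - theta = 0.85

0.85


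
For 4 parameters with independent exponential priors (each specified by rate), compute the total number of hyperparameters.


A exponential prior has 1 hyperparameter per parameter.
Total = 4 * 1 = 4

4


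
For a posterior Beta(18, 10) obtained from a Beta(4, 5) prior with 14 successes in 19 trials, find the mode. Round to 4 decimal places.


Mode = (alpha - 1) / (alpha + beta - 2)
= 17 / 26
= 0.6538

0.6538


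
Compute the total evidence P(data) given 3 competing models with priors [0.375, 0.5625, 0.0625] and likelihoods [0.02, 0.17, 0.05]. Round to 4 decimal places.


Marginal likelihood = sum P(model_i) * P(data|model_i)
Model 1: 0.375 * 0.02 = 0.0075
Model 2: 0.5625 * 0.17 = 0.0956
Model 3: 0.0625 * 0.05 = 0.0031
Total = 0.1062

0.1062


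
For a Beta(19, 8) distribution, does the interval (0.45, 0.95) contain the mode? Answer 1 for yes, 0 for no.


Mode of Beta(a,b) = (a-1)/(a+b-2)
= (19-1)/(19+8-2) = 0.72
Check: 0.45 <= 0.72 <= 0.95?
Result: 1

1


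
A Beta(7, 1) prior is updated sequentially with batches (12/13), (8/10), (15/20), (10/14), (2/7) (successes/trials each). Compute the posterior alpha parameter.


Sequential conjugate updating is equivalent to a single batch update.
Total successes across all batches = 47
alpha_posterior = alpha_prior + total_successes = 7 + 47
= 54

54


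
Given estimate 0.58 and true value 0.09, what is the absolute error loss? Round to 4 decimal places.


Absolute error = |estimate - true|
= |0.49| = 0.49

0.49


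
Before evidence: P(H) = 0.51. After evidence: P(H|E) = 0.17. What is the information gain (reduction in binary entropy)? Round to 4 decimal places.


Prior entropy = 0.9997
Posterior entropy = 0.6577
Information gain = 0.9997 - 0.6577 = 0.342

0.342


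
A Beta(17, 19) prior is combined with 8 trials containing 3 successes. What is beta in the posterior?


In conjugate updating:
beta_posterior = beta_prior + (n - k)
= 19 + (8 - 3)
= 19 + 5 = 24

24


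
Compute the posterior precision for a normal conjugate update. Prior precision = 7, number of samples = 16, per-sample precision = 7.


tau_post = tau_0 + n * tau
= 7 + 16 * 7 = 119

119


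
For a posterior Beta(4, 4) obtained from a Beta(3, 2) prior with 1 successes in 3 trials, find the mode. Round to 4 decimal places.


Mode = (alpha - 1) / (alpha + beta - 2)
= 3 / 6
= 0.5

0.5


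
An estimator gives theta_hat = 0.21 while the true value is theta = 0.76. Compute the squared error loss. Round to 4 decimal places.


The squared error loss is (theta_hat - theta)^2
= (0.21 - 0.76)^2
= (-0.55)^2 = 0.3025

0.3025


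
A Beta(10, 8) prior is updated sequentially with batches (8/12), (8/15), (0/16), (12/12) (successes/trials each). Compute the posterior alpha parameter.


Sequential conjugate updating is equivalent to a single batch update.
Total successes across all batches = 28
alpha_posterior = alpha_prior + total_successes = 10 + 28
= 38

38


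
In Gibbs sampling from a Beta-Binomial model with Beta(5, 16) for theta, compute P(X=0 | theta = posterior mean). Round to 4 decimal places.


Posterior mean = alpha/(alpha+beta) = 5/21 = 0.2381
P(X=0|theta=mean) = 1 - theta = 0.7619

0.7619


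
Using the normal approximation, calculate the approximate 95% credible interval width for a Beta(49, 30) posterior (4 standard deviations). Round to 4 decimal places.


Var(Beta) = 49*30/(79^2 * 80) = 0.0029
SD = 0.0543
Width ~ 4*SD = 0.217

0.217


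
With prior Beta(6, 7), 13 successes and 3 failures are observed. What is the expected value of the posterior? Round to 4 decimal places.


Posterior = Beta(19, 10)
E[theta] = alpha/(alpha+beta)
= 19/29 = 0.6552

0.6552


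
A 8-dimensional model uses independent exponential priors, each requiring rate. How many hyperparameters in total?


Per parameter: 1 (rate).
Total = 8 * 1 = 8

8


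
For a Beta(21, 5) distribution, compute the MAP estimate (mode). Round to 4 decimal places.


MAP = mode = (a-1)/(a+b-2)
= (21-1)/(21+5-2)
= 20/24 = 0.8333

0.8333


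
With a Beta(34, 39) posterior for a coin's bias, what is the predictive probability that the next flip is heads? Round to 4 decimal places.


The predictive probability equals the posterior mean.
P(next = heads) = alpha / (alpha + beta)
= 34 / 73 = 0.4658

0.4658


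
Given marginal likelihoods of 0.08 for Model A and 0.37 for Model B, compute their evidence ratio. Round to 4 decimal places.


Ratio = ML(A) / ML(B) = 0.08/0.37
= 0.2162

0.2162


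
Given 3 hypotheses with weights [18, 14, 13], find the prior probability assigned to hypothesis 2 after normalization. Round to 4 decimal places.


To normalize, divide each weight by the sum of all weights.
Sum = 45
Prior(H2) = 14/45 = 0.3111

0.3111


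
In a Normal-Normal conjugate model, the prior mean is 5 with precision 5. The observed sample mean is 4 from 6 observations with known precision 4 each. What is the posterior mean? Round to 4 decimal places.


Posterior precision = tau0 + n*tau = 5 + 6*4 = 29
Posterior mean = (tau0*mu0 + n*tau*xbar) / posterior_precision
= (5*5 + 6*4*4) / 29
= 121 / 29 = 4.1724

4.1724


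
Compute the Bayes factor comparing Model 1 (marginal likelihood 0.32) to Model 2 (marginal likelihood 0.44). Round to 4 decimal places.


BF12 = marginal likelihood of M1 / marginal likelihood of M2
= 0.32/0.44
= 0.7273

0.7273


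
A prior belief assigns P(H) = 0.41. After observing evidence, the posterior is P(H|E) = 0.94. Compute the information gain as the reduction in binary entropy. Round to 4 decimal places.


H(prior) = -0.41*log2(0.41) - 0.59*log2(0.59)
= 0.9765
H(post) = -0.94*log2(0.94) - 0.06*log2(0.06)
= 0.3274
IG = 0.9765 - 0.3274 = 0.6491

0.6491


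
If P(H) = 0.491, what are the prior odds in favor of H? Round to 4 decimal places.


Prior odds = P(H) / (1 - P(H))
= 0.491 / 0.509
= 0.9646

0.9646


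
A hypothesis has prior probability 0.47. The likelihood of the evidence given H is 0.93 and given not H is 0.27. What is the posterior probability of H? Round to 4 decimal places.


Using Bayes' theorem:
P(E) = 0.47 * 0.93 + 0.53 * 0.27
P(E) = 0.5802
P(H|E) = (0.47 * 0.93) / 0.5802 = 0.7534

0.7534


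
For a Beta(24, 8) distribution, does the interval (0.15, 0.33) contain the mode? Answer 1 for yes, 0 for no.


Mode of Beta(a,b) = (a-1)/(a+b-2)
= (24-1)/(24+8-2) = 0.7667
Check: 0.15 <= 0.7667 <= 0.33?
Result: 0

0


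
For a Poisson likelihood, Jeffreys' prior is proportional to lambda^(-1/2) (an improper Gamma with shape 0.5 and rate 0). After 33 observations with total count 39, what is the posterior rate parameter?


Jeffreys' prior for Poisson is proportional to lambda^(-1/2).
Posterior is Gamma(0.5 + S, 0 + n) = Gamma(0.5 + 39, 33).
Posterior rate = 0 + n = 33

33.0


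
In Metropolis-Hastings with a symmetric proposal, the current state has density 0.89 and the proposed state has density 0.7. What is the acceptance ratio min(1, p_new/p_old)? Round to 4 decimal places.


Ratio = p_new / p_old = 0.7 / 0.89 = 0.7865
Acceptance = min(1, 0.7865) = 0.7865

0.7865


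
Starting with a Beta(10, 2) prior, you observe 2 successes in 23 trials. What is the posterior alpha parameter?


For a Beta-Binomial conjugate model:
Posterior alpha = prior alpha + number of successes
= 10 + 2 = 12

12


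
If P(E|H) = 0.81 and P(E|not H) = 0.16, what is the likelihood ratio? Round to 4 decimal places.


Likelihood ratio = P(E|H) / P(E|not H)
= 0.81 / 0.16
= 5.0625

5.0625


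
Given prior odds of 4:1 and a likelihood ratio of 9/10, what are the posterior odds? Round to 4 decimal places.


Posterior odds = prior odds * LR
Prior odds = 4/1 = 4.0
LR = 9/10 = 0.9
Posterior odds = 4.0 * 0.9 = 3.6

3.6


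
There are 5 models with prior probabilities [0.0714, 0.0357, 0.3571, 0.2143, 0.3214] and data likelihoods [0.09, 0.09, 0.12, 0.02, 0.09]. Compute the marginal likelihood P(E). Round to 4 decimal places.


P(E) = sum over models of P(M_i) * P(E|M_i)
= 0.0714*0.09 + 0.0357*0.09 + 0.3571*0.12 + 0.2143*0.02 + 0.3214*0.09
= 0.0857

0.0857


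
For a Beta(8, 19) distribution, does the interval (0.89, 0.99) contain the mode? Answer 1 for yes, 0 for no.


Mode of Beta(a,b) = (a-1)/(a+b-2)
= (8-1)/(8+19-2) = 0.28
Check: 0.89 <= 0.28 <= 0.99?
Result: 0

0


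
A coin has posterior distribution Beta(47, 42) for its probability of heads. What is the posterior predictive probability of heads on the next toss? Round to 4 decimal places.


Posterior predictive = E[theta] = alpha/(alpha+beta)
= 47/89
= 0.5281

0.5281


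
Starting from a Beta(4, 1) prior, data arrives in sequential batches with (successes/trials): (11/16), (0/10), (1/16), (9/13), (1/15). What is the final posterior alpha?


In sequential Bayesian updating, we sum all successes.
Total successes = 22
Final alpha = 4 + 22 = 26

26


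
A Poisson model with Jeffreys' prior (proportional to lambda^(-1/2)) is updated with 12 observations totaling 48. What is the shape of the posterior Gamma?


Posterior = Gamma(0.5 + S, n)
= Gamma(0.5 + 48, 12)
Posterior shape = 0.5 + S = 0.5 + 48 = 48.5

48.5


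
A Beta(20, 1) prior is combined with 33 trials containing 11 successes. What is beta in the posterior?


In conjugate updating:
beta_posterior = beta_prior + (n - k)
= 1 + (33 - 11)
= 1 + 22 = 23

23


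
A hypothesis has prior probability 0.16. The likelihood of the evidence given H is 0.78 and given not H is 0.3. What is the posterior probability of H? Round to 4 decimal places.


Using Bayes' theorem:
P(E) = 0.16 * 0.78 + 0.84 * 0.3
P(E) = 0.3768
P(H|E) = (0.16 * 0.78) / 0.3768 = 0.3312

0.3312


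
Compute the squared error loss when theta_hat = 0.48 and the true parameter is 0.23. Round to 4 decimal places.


L = (theta_hat - theta_true)^2
= (0.48 - 0.23)^2
= 0.25^2 = 0.0625

0.0625


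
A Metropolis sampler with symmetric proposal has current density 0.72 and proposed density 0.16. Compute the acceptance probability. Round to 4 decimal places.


For symmetric proposals, acceptance = min(1, pi(x*)/pi(x))
= min(1, 0.16/0.72)
= min(1, 0.2222) = 0.2222

0.2222


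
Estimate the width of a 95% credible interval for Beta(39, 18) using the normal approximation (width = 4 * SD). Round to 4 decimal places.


For Beta(a,b): Var = ab/((a+b)^2(a+b+1))
Var = 0.0037, SD = 0.061
Approximate 95% CI width = 4 * 0.061 = 0.2441

0.2441


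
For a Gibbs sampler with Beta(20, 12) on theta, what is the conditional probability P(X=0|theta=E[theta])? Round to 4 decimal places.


E[theta] = 20/(20+12) = 0.625
P(X=0|theta) = 1 - theta = 0.375

0.375


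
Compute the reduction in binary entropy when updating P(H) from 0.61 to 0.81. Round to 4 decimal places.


H_before = -p*log2(p) - (1-p)*log2(1-p) for p=0.61: 0.9648
H_after for p=0.81: 0.7015
Reduction = 0.9648 - 0.7015 = 0.2633

0.2633


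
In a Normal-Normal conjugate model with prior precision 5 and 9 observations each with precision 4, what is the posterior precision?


Posterior precision = prior precision + n * observation precision
= 5 + 9 * 4
= 5 + 36 = 41

41


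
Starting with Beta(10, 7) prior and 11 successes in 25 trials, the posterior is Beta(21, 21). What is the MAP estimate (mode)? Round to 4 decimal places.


The mode of Beta(a, b) when a > 1 and b > 1 is (a-1)/(a+b-2)
= (21 - 1) / (21 + 21 - 2)
= 20 / 40
= 0.5

0.5


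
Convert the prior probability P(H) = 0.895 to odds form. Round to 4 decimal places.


P(not H) = 1 - 0.895 = 0.105
Odds = 0.895 / 0.105 = 8.5238

8.5238


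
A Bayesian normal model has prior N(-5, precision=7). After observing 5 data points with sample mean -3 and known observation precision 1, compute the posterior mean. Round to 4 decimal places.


Posterior mean = (prior_precision * prior_mean + n * data_precision * data_mean) / (prior_precision + n * data_precision)
Numerator = 7*-5 + 5*1*-3 = -50
Denominator = 7 + 5*1 = 12
Posterior mean = -4.1667

-4.1667


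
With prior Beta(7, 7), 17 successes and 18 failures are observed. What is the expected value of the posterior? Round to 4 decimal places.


Posterior = Beta(24, 25)
E[theta] = alpha/(alpha+beta)
= 24/49 = 0.4898

0.4898


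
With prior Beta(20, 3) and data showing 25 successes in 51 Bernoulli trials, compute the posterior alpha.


Conjugate update: alpha_posterior = alpha_prior + k
= 20 + 25 = 45

45


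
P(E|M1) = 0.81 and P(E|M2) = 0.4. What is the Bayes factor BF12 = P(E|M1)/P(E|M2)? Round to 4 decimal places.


Bayes factor BF12 = P(E|M1) / P(E|M2)
= 0.81 / 0.4
= 2.025

2.025


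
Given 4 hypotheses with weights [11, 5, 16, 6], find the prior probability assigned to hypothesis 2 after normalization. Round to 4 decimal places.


To normalize, divide each weight by the sum of all weights.
Sum = 38
Prior(H2) = 5/38 = 0.1316

0.1316


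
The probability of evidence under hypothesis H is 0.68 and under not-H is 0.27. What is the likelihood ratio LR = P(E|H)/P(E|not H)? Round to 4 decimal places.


LR = 0.68 / 0.27
= 2.5185

2.5185


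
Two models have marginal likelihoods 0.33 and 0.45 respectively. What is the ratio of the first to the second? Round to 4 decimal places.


Evidence ratio = 0.33 / 0.45
= 0.7333

0.7333


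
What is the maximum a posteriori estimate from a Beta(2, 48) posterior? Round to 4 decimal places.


The MAP estimate equals the mode of the distribution.
Mode of Beta(a,b) = (a-1)/(a+b-2)
= 1/48
= 0.0208

0.0208


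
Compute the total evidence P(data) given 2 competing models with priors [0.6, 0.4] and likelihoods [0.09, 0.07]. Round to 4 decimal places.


Marginal likelihood = sum P(model_i) * P(data|model_i)
Model 1: 0.6 * 0.09 = 0.054
Model 2: 0.4 * 0.07 = 0.028
Total = 0.082

0.082


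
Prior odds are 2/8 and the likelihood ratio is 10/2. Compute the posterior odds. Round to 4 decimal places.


Posterior odds = prior odds * likelihood ratio
= (2/8) * (10/2)
= 20 / 16
= 1.25

1.25


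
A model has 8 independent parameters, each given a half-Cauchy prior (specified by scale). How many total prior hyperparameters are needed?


Each half-Cauchy prior needs 1 hyperparameter (scale).
Total = 1 * 8 = 8

8


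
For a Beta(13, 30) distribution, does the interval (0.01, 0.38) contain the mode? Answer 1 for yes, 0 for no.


Mode of Beta(a,b) = (a-1)/(a+b-2)
= (13-1)/(13+30-2) = 0.2927
Check: 0.01 <= 0.2927 <= 0.38?
Result: 1

1


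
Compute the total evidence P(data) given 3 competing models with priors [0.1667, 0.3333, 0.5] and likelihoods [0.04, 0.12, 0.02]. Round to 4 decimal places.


Marginal likelihood = sum P(model_i) * P(data|model_i)
Model 1: 0.1667 * 0.04 = 0.0067
Model 2: 0.3333 * 0.12 = 0.04
Model 3: 0.5 * 0.02 = 0.01
Total = 0.0567

0.0567


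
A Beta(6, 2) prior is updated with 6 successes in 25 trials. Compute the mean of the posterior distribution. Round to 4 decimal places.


After update: Beta(12, 21)
Mean = 12 / (12 + 21) = 12 / 33
= 0.3636

0.3636


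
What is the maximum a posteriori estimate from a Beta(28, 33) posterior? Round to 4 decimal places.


The MAP estimate equals the mode of the distribution.
Mode of Beta(a,b) = (a-1)/(a+b-2)
= 27/59
= 0.4576

0.4576


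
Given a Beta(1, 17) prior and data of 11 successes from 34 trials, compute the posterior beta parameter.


Number of failures = 34 - 11 = 23
Posterior beta = 17 + 23 = 40

40


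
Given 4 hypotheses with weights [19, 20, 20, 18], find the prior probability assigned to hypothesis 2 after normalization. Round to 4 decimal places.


To normalize, divide each weight by the sum of all weights.
Sum = 77
Prior(H2) = 20/77 = 0.2597

0.2597


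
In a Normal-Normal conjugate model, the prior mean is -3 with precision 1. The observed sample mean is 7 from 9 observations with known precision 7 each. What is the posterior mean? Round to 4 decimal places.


Posterior precision = tau0 + n*tau = 1 + 9*7 = 64
Posterior mean = (tau0*mu0 + n*tau*xbar) / posterior_precision
= (1*-3 + 9*7*7) / 64
= 438 / 64 = 6.8438

6.8438


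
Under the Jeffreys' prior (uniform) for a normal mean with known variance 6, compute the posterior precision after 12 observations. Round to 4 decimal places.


Prior precision = 0 (flat prior).
Post. prec. = 0 + n/var = 12/6 = 2.0

2.0


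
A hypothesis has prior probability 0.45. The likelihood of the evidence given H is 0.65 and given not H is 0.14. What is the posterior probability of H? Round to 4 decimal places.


Using Bayes' theorem:
P(E) = 0.45 * 0.65 + 0.55 * 0.14
P(E) = 0.3695
P(H|E) = (0.45 * 0.65) / 0.3695 = 0.7916

0.7916


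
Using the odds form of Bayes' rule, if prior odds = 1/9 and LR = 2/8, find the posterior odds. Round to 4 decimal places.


Bayes' rule in odds form: posterior odds = prior odds * LR
= (1 * 2) / (9 * 8)
= 2/72 = 0.0278

0.0278


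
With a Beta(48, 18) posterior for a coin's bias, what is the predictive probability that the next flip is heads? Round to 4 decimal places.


The predictive probability equals the posterior mean.
P(next = heads) = alpha / (alpha + beta)
= 48 / 66 = 0.7273

0.7273


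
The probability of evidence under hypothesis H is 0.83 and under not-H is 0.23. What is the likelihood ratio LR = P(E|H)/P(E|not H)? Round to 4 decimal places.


LR = 0.83 / 0.23
= 3.6087

3.6087


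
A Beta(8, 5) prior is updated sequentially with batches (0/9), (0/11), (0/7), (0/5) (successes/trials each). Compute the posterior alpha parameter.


Sequential conjugate updating is equivalent to a single batch update.
Total successes across all batches = 0
alpha_posterior = alpha_prior + total_successes = 8 + 0
= 8

8


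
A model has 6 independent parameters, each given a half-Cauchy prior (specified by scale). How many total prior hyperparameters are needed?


Each half-Cauchy prior needs 1 hyperparameter (scale).
Total = 1 * 6 = 6

6


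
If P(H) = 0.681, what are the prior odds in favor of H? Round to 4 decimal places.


Prior odds = P(H) / (1 - P(H))
= 0.681 / 0.319
= 2.1348

2.1348


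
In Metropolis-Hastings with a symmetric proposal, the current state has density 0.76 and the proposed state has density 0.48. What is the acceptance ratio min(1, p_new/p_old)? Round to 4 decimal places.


Ratio = p_new / p_old = 0.48 / 0.76 = 0.6316
Acceptance = min(1, 0.6316) = 0.6316

0.6316


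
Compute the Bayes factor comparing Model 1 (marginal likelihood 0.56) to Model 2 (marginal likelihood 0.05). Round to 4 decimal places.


BF12 = marginal likelihood of M1 / marginal likelihood of M2
= 0.56/0.05
= 11.2

11.2


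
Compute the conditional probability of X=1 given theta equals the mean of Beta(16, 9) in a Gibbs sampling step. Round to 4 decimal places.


Mean of Beta(16, 9) = 0.64
P(X=1 | theta=0.64) = 0.64

0.64


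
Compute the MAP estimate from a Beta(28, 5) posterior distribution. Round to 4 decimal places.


MAP = mode of Beta distribution
= (alpha - 1)/(alpha + beta - 2)
= (28-1)/(28+5-2)
= 27/31 = 0.871

0.871


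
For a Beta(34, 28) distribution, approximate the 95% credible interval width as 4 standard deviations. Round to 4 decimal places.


Variance of Beta(a,b) = ab / ((a+b)^2 * (a+b+1))
= 34*28 / ((62)^2 * 63)
= 0.0039
SD = sqrt(0.0039) = 0.0627
Width = 4 * SD = 0.2508

0.2508


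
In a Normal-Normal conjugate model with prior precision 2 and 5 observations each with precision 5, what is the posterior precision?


Posterior precision = prior precision + n * observation precision
= 2 + 5 * 5
= 2 + 25 = 27

27


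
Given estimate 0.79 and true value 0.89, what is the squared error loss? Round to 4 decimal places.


Squared error = (estimate - true)^2
Difference = -0.1
Loss = -0.1^2 = 0.01

0.01


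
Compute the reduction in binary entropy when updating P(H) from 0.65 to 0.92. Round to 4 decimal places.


H_before = -p*log2(p) - (1-p)*log2(1-p) for p=0.65: 0.9341
H_after for p=0.92: 0.4022
Reduction = 0.9341 - 0.4022 = 0.5319

0.5319


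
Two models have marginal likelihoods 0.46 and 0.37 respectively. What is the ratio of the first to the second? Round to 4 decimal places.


Evidence ratio = 0.46 / 0.37
= 1.2432

1.2432


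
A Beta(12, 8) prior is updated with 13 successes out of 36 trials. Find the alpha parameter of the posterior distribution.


In the Beta-Binomial conjugate update:
alpha_post = alpha_prior + successes
= 12 + 13
= 25

25


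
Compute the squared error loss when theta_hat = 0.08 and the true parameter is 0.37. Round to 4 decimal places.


L = (theta_hat - theta_true)^2
= (0.08 - 0.37)^2
= -0.29^2 = 0.0841

0.0841


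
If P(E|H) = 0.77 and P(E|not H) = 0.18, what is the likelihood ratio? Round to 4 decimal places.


Likelihood ratio = P(E|H) / P(E|not H)
= 0.77 / 0.18
= 4.2778

4.2778


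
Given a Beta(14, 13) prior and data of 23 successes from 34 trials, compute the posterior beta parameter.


Number of failures = 34 - 23 = 11
Posterior beta = 13 + 11 = 24

24


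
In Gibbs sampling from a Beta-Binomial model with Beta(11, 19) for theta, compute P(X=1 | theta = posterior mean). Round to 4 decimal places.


Posterior mean = alpha/(alpha+beta) = 11/30 = 0.3667
P(X=1|theta=mean) = theta = 0.3667

0.3667


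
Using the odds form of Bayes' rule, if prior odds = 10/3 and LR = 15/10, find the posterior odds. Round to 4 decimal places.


Bayes' rule in odds form: posterior odds = prior odds * LR
= (10 * 15) / (3 * 10)
= 150/30 = 5.0

5.0


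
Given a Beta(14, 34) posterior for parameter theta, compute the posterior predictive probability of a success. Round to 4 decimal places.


For a Beta-Bernoulli model, the predictive probability is the mean:
P(success) = 14/(14+34) = 14/48 = 0.2917

0.2917


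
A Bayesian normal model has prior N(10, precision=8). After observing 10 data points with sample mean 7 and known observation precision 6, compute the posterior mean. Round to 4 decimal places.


Posterior mean = (prior_precision * prior_mean + n * data_precision * data_mean) / (prior_precision + n * data_precision)
Numerator = 8*10 + 10*6*7 = 500
Denominator = 8 + 10*6 = 68
Posterior mean = 7.3529

7.3529


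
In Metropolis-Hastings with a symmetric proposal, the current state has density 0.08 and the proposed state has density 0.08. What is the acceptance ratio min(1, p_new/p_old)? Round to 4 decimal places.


Ratio = p_new / p_old = 0.08 / 0.08 = 1.0
Acceptance = min(1, 1.0) = 1.0

1.0


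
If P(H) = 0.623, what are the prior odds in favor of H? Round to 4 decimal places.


Prior odds = P(H) / (1 - P(H))
= 0.623 / 0.377
= 1.6525

1.6525


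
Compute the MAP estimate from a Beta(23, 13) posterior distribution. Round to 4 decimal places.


MAP = mode of Beta distribution
= (alpha - 1)/(alpha + beta - 2)
= (23-1)/(23+13-2)
= 22/34 = 0.6471

0.6471


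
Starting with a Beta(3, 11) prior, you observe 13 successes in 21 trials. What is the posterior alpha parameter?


For a Beta-Binomial conjugate model:
Posterior alpha = prior alpha + number of successes
= 3 + 13 = 16

16


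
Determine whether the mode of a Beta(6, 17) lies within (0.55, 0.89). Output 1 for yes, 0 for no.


First find the mode: (a-1)/(a+b-2) = 0.2381
Is 0.2381 in (0.55, 0.89)? 0

0


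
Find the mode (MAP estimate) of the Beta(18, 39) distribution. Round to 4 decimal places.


For Beta(a,b) with a,b > 1:
Mode = (a-1)/(a+b-2) = (18-1)/(57-2)
= 17/55 = 0.3091

0.3091


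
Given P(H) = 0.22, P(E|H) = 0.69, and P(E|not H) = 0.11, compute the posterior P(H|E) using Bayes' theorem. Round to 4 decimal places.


By Bayes' theorem: P(H|E) = P(E|H)*P(H) / P(E)
P(E) = P(E|H)*P(H) + P(E|not H)*P(not H)
P(E) = 0.69*0.22 + 0.11*0.78 = 0.2376
P(H|E) = 0.69*0.22 / 0.2376 = 0.6389

0.6389


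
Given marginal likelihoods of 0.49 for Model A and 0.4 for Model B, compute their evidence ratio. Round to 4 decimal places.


Ratio = ML(A) / ML(B) = 0.49/0.4
= 1.225

1.225


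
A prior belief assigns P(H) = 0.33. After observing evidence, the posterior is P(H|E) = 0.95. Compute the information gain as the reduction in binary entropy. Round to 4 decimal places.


H(prior) = -0.33*log2(0.33) - 0.67*log2(0.67)
= 0.9149
H(post) = -0.95*log2(0.95) - 0.05*log2(0.05)
= 0.2864
IG = 0.9149 - 0.2864 = 0.6285

0.6285


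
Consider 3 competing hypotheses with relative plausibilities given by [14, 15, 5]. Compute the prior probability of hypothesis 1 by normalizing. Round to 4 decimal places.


Sum of weights = 14 + 15 + 5 = 34
Normalized prior for H1 = 14 / 34
= 0.4118

0.4118


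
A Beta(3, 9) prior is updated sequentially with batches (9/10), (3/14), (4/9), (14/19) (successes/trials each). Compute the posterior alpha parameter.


Sequential conjugate updating is equivalent to a single batch update.
Total successes across all batches = 30
alpha_posterior = alpha_prior + total_successes = 3 + 30
= 33

33


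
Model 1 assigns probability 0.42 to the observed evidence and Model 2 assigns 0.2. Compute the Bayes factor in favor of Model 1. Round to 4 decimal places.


BF = P(data|M1) / P(data|M2)
= 0.42 / 0.2 = 2.1

2.1


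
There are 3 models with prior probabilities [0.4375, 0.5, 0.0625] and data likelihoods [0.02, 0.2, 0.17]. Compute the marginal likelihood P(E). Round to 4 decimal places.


P(E) = sum over models of P(M_i) * P(E|M_i)
= 0.4375*0.02 + 0.5*0.2 + 0.0625*0.17
= 0.1194

0.1194


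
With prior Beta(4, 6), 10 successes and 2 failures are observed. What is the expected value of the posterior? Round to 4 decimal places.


Posterior = Beta(14, 8)
E[theta] = alpha/(alpha+beta)
= 14/22 = 0.6364

0.6364


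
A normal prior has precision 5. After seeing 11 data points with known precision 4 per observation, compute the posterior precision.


In the conjugate normal model, precisions add:
tau_posterior = tau_prior + n * tau_data
= 5 + 11*4 = 49

49


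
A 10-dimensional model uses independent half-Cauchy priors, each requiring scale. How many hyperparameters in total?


Per parameter: 1 (scale).
Total = 10 * 1 = 10

10


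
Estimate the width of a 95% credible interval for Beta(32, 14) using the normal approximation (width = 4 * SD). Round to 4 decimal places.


For Beta(a,b): Var = ab/((a+b)^2(a+b+1))
Var = 0.0045, SD = 0.0671
Approximate 95% CI width = 4 * 0.0671 = 0.2685

0.2685


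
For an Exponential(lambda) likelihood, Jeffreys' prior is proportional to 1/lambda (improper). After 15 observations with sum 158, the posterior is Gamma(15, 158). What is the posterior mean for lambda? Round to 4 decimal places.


Posterior = Gamma(n, sum_x) = Gamma(15, 158)
Posterior mean = shape/rate = 15/158
= 0.0949

0.0949


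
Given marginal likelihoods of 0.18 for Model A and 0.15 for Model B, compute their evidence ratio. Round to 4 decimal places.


Ratio = ML(A) / ML(B) = 0.18/0.15
= 1.2

1.2


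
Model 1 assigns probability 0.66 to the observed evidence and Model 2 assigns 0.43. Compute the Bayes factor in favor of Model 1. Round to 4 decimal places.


BF = P(data|M1) / P(data|M2)
= 0.66 / 0.43 = 1.5349

1.5349


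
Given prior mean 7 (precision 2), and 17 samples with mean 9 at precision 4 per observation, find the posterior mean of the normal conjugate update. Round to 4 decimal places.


The posterior mean is a precision-weighted average of prior and data.
Post. prec. = 2 + 68 = 70
Post. mean = (14 + 612)/70 = 626/70 = 8.9429

8.9429


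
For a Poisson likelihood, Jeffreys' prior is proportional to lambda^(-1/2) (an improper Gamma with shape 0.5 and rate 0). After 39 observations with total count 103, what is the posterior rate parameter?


Jeffreys' prior for Poisson is proportional to lambda^(-1/2).
Posterior is Gamma(0.5 + S, 0 + n) = Gamma(0.5 + 103, 39).
Posterior rate = 0 + n = 39

39.0


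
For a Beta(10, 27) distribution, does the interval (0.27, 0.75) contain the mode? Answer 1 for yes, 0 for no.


Mode of Beta(a,b) = (a-1)/(a+b-2)
= (10-1)/(10+27-2) = 0.2571
Check: 0.27 <= 0.2571 <= 0.75?
Result: 0

0


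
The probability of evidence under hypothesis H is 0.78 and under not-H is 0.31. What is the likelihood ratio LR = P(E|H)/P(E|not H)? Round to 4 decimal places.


LR = 0.78 / 0.31
= 2.5161

2.5161


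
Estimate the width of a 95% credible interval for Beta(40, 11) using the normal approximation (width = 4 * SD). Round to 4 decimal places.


For Beta(a,b): Var = ab/((a+b)^2(a+b+1))
Var = 0.0033, SD = 0.057
Approximate 95% CI width = 4 * 0.057 = 0.2281

0.2281


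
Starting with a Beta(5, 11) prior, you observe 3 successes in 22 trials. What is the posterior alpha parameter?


For a Beta-Binomial conjugate model:
Posterior alpha = prior alpha + number of successes
= 5 + 3 = 8

8


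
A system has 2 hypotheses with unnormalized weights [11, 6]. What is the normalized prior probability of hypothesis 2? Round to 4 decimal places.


The normalized prior is the weight divided by the total.
Total weight = 17
P(H2) = 6 / 17 = 0.3529

0.3529


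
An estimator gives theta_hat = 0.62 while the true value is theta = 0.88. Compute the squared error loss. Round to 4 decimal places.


The squared error loss is (theta_hat - theta)^2
= (0.62 - 0.88)^2
= (-0.26)^2 = 0.0676

0.0676


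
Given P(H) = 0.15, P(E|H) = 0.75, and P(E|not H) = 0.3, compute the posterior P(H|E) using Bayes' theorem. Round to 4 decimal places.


By Bayes' theorem: P(H|E) = P(E|H)*P(H) / P(E)
P(E) = P(E|H)*P(H) + P(E|not H)*P(not H)
P(E) = 0.75*0.15 + 0.3*0.85 = 0.3675
P(H|E) = 0.75*0.15 / 0.3675 = 0.3061

0.3061


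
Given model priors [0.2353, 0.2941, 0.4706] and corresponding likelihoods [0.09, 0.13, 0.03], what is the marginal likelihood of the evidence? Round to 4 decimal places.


P(E) = sum_i P(M_i) P(E|M_i)
= 0.0212 + 0.0382 + 0.0141
= 0.0735

0.0735


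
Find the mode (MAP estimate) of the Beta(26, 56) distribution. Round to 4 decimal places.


For Beta(a,b) with a,b > 1:
Mode = (a-1)/(a+b-2) = (26-1)/(82-2)
= 25/80 = 0.3125

0.3125


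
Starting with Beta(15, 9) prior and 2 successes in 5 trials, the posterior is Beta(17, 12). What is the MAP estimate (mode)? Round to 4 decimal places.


The mode of Beta(a, b) when a > 1 and b > 1 is (a-1)/(a+b-2)
= (17 - 1) / (17 + 12 - 2)
= 16 / 27
= 0.5926

0.5926


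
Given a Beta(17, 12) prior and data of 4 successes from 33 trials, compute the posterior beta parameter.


Number of failures = 33 - 4 = 29
Posterior beta = 12 + 29 = 41

41


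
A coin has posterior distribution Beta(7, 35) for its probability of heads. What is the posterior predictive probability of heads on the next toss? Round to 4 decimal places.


Posterior predictive = E[theta] = alpha/(alpha+beta)
= 7/42
= 0.1667

0.1667


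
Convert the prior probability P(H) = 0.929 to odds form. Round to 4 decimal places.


P(not H) = 1 - 0.929 = 0.071
Odds = 0.929 / 0.071 = 13.0845

13.0845


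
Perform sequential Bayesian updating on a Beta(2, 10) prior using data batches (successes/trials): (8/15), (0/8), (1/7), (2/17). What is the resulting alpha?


Accumulate successes: 11
Posterior alpha = prior alpha + sum of successes
= 2 + 11 = 13

13


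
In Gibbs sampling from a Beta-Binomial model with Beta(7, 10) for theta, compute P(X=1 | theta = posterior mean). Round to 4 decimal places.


Posterior mean = alpha/(alpha+beta) = 7/17 = 0.4118
P(X=1|theta=mean) = theta = 0.4118

0.4118


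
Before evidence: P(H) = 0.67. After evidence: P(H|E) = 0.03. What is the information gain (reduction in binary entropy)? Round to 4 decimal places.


Prior entropy = 0.9149
Posterior entropy = 0.1944
Information gain = 0.9149 - 0.1944 = 0.7205

0.7205


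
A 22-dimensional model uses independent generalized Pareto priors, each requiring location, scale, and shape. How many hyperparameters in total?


Per parameter: 3 (location, scale, and shape).
Total = 22 * 3 = 66

66


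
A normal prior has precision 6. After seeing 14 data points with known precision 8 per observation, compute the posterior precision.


In the conjugate normal model, precisions add:
tau_posterior = tau_prior + n * tau_data
= 6 + 14*8 = 118

118


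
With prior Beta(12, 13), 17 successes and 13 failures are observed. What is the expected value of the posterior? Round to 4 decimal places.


Posterior = Beta(29, 26)
E[theta] = alpha/(alpha+beta)
= 29/55 = 0.5273

0.5273


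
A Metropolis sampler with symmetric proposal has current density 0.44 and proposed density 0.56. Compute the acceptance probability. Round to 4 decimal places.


For symmetric proposals, acceptance = min(1, pi(x*)/pi(x))
= min(1, 0.56/0.44)
= min(1, 1.2727) = 1.0

1.0


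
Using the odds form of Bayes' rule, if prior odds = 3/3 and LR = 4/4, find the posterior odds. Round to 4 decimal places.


Bayes' rule in odds form: posterior odds = prior odds * LR
= (3 * 4) / (3 * 4)
= 12/12 = 1.0

1.0


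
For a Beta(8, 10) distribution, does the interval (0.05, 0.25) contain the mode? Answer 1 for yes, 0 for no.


Mode of Beta(a,b) = (a-1)/(a+b-2)
= (8-1)/(8+10-2) = 0.4375
Check: 0.05 <= 0.4375 <= 0.25?
Result: 0

0
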